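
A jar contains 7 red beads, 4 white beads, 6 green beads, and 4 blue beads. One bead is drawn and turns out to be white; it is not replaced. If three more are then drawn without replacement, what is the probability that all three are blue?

1/285

After the first draw, 4 of the remaining 20 beads are blue.
P = 4/20 × 3/19 × 2/18 = 24/6840 = 1/285.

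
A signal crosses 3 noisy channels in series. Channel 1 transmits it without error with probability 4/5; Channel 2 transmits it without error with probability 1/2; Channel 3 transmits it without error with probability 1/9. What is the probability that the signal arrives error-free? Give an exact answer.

2/45

The events are sequential, so multiply the conditional probabilities:
P = 4/5 × 1/2 × 1/9 = 4/90 = 2/45.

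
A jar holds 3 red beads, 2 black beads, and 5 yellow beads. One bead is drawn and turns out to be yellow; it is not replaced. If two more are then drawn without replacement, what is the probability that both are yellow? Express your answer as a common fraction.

After the first draw, 4 of the remaining 9 beads are yellow.
P = 4/9 × 3/8 = 12/72 = 1/6.

1/6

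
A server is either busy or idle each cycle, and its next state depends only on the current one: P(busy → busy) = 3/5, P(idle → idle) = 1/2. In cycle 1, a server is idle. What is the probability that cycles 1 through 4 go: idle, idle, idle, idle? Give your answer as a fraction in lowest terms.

Cycle 1 is given. For each transition, use the conditional probability from the current state:
P(idle | idle) = 1/2; P(idle | idle) = 1/2; P(idle | idle) = 1/2.
P = 1/2 × 1/2 × 1/2 = 1/8.

1/8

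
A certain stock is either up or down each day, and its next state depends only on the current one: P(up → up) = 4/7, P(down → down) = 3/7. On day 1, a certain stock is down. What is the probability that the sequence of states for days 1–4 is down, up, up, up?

64/343

Day 1 is given. For each transition, use the conditional probability from the current state:
P(up | down) = 4/7; P(up | up) = 4/7; P(up | up) = 4/7.
P = 4/7 × 4/7 × 4/7 = 64/343.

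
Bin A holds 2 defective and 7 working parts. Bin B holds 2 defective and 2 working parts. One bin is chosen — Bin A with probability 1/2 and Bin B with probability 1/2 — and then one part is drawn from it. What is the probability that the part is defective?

From Bin A: P(defective) = 2/9.
From Bin B: P(defective) = 2/4.
Total probability = (1/2)(2/9) + (1/2)(2/4) = 13/36.

13/36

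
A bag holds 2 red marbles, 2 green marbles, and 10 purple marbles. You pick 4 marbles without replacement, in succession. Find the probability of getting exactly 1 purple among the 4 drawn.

40/1001

One ordering (purple drawn first) has probability 10/14 × 4/13 × 3/12 × 2/11 = 240/24024 = 10/1001.
There are C(4,1) = 4 such orderings, each equally likely, so P = 4 × 10/1001 = 40/1001.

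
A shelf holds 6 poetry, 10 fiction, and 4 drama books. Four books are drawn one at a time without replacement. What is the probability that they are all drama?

P = 4/20 × 3/19 × 2/18 × 1/17 = 24/116280 = 1/4845.

1/4845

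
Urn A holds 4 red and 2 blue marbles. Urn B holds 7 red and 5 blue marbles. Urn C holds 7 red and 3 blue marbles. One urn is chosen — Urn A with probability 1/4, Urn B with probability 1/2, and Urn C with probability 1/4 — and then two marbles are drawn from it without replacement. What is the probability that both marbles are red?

62/165

From Urn A: P(both red) = (4/6)(3/5) = 2/5.
From Urn B: P(both red) = (7/12)(6/11) = 7/22.
From Urn C: P(both red) = (7/10)(6/9) = 7/15.
Total probability = (1/4)(2/5) + (1/2)(7/22) + (1/4)(7/15) = 62/165.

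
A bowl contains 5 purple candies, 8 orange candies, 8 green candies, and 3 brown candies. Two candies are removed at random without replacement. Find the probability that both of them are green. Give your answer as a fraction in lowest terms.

P(all green) = 8/24 × 7/23 = 56/552 = 7/69.

7/69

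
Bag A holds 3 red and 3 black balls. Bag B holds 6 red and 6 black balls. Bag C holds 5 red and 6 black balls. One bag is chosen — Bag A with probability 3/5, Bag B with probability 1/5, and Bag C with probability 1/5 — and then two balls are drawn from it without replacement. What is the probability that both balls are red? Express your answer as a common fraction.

111/550

From Bag A: P(both red) = (3/6)(2/5) = 1/5.
From Bag B: P(both red) = (6/12)(5/11) = 5/22.
From Bag C: P(both red) = (5/11)(4/10) = 2/11.
Total probability = (3/5)(1/5) + (1/5)(5/22) + (1/5)(2/11) = 111/550.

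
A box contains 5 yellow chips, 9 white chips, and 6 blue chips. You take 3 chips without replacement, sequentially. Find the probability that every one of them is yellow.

1/114

P(all yellow) = 5/20 × 4/19 × 3/18 = 60/6840 = 1/114.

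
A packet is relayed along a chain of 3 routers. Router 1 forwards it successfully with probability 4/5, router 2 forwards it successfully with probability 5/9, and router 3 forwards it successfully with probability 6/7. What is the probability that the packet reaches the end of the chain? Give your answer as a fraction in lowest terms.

Each stage is reached only if all earlier stages succeed, so
P = 4/5 × 5/9 × 6/7 = 120/315 = 8/21.

8/21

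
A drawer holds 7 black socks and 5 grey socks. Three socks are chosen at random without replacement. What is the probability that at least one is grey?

P(no grey) = 7/12 × 6/11 × 5/10 = 210/1320 = 7/44.
P(at least one) = 1 − 7/44 = 37/44.

37/44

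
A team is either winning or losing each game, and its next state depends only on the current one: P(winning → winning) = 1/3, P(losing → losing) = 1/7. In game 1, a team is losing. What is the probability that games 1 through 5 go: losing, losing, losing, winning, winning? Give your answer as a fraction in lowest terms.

2/343

Game 1 is given. For each transition, use the conditional probability from the current state:
P(losing | losing) = 1/7; P(losing | losing) = 1/7; P(winning | losing) = 6/7; P(winning | winning) = 1/3.
P = 1/7 × 1/7 × 6/7 × 1/3 = 6/1029 = 2/343.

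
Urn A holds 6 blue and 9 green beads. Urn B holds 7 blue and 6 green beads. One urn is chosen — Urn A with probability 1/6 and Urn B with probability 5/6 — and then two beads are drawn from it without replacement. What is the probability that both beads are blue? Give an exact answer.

From Urn A: P(both blue) = (6/15)(5/14) = 1/7.
From Urn B: P(both blue) = (7/13)(6/12) = 7/26.
Total probability = (1/6)(1/7) + (5/6)(7/26) = 271/1092.

271/1092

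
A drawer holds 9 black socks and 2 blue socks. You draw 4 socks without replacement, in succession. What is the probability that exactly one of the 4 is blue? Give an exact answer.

One ordering (blue drawn first) has probability 2/11 × 9/10 × 8/9 × 7/8 = 1008/7920 = 7/55.
There are C(4,1) = 4 such orderings, each equally likely, so P = 4 × 7/55 = 28/55.

28/55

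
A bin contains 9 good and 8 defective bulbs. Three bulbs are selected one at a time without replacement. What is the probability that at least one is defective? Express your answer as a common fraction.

149/170

P(no defective) = 9/17 × 8/16 × 7/15 = 504/4080 = 21/170.
P(at least one) = 1 − 21/170 = 149/170.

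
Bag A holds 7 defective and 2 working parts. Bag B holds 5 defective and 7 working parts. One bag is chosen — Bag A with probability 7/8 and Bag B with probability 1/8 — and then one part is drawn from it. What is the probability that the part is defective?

From Bag A: P(defective) = 7/9.
From Bag B: P(defective) = 5/12.
Total probability = (7/8)(7/9) + (1/8)(5/12) = 211/288.

211/288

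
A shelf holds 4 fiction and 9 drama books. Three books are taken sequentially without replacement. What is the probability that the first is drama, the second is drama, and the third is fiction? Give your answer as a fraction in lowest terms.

Multiply the probability of each draw given the previous ones:
P = 9/13 × 8/12 × 4/11 = 288/1716 = 24/143.

24/143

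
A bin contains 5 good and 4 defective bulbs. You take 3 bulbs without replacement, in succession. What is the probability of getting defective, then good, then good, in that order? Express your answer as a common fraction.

10/63

Each draw changes the counts, so multiply the conditional probabilities along the sequence:
P = 4/9 × 5/8 × 4/7 = 80/504 = 10/63.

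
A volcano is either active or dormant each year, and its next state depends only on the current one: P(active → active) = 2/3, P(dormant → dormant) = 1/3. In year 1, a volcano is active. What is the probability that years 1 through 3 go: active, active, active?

Year 1 is given. For each transition, use the conditional probability from the current state:
P(active | active) = 2/3; P(active | active) = 2/3.
P = 2/3 × 2/3 = 4/9.

4/9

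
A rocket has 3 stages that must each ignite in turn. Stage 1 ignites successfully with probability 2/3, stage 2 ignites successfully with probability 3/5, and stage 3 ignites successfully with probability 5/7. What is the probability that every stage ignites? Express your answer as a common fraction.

Each stage is reached only if all earlier stages succeed, so
P = 2/3 × 3/5 × 5/7 = 30/105 = 2/7.

2/7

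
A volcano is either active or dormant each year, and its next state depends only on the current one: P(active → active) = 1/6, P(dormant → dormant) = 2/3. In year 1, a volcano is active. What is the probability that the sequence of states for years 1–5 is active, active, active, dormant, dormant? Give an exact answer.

Year 1 is given. For each transition, use the conditional probability from the current state:
P(active | active) = 1/6; P(active | active) = 1/6; P(dormant | active) = 5/6; P(dormant | dormant) = 2/3.
P = 1/6 × 1/6 × 5/6 × 2/3 = 10/648 = 5/324.

5/324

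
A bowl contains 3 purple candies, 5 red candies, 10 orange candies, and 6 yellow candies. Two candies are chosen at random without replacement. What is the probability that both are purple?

P = 3/24 × 2/23 = 6/552 = 1/92.

1/92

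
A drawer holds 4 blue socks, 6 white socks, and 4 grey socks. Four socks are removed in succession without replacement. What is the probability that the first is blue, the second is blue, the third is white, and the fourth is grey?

12/1001

Each draw changes the counts, so multiply the conditional probabilities along the sequence:
P = 4/14 × 3/13 × 6/12 × 4/11 = 288/24024 = 12/1001.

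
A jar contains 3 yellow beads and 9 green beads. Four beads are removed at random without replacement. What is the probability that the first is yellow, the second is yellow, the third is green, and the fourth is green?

Chain rule:
P = 3/12 × 2/11 × 9/10 × 8/9 = 432/11880 = 2/55.

2/55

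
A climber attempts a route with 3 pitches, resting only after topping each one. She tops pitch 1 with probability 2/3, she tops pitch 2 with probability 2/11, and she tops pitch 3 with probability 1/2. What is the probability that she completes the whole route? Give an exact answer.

2/33

Multiplying along the chain,
P = 2/3 × 2/11 × 1/2 = 4/66 = 2/33.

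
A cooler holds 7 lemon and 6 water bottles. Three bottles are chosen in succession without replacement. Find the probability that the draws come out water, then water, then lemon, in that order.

Each draw changes the counts, so multiply the conditional probabilities along the sequence:
P = 6/13 × 5/12 × 7/11 = 210/1716 = 35/286.

35/286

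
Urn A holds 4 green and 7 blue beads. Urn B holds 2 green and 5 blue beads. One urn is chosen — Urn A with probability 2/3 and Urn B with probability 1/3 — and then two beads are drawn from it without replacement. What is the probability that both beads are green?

307/3465

From Urn A: P(both green) = (4/11)(3/10) = 6/55.
From Urn B: P(both green) = (2/7)(1/6) = 1/21.
Total probability = (2/3)(6/55) + (1/3)(1/21) = 307/3465.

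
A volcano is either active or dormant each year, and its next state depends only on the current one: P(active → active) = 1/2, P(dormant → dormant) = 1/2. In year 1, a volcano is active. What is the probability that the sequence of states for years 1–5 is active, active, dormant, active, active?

1/16

Year 1 is given. For each transition, use the conditional probability from the current state:
P(active | active) = 1/2; P(dormant | active) = 1/2; P(active | dormant) = 1/2; P(active | active) = 1/2.
P = 1/2 × 1/2 × 1/2 × 1/2 = 1/16.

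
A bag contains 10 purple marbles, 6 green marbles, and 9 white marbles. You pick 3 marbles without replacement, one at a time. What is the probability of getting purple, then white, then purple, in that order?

Each draw changes the counts, so multiply the conditional probabilities along the sequence:
P = 10/25 × 9/24 × 9/23 = 810/13800 = 27/460.

27/460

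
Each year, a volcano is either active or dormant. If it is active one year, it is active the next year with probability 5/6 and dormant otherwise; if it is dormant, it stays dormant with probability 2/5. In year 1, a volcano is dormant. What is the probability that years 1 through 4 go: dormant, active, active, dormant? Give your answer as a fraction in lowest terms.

Year 1 is given. For each transition, use the conditional probability from the current state:
P(active | dormant) = 3/5; P(active | active) = 5/6; P(dormant | active) = 1/6.
P = 3/5 × 5/6 × 1/6 = 15/180 = 1/12.

1/12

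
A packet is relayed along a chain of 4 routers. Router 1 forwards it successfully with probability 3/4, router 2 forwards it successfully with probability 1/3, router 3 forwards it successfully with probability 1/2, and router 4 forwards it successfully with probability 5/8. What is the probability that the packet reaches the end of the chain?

5/64

The events are sequential, so multiply the conditional probabilities:
P = 3/4 × 1/3 × 1/2 × 5/8 = 15/192 = 5/64.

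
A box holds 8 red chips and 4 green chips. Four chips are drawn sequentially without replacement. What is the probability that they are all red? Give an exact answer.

14/99

P(all red) = 8/12 × 7/11 × 6/10 × 5/9 = 1680/11880 = 14/99.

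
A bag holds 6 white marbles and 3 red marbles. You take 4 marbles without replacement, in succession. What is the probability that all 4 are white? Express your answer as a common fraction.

5/42

P(every draw is white) = 6/9 × 5/8 × 4/7 × 3/6 = 360/3024 = 5/42.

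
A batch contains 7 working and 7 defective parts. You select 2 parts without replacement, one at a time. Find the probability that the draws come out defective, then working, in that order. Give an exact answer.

7/26

Chain rule:
P = 7/14 × 7/13 = 49/182 = 7/26.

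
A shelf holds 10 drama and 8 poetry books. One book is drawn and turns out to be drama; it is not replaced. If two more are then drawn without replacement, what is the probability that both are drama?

After the first draw, 9 of the remaining 17 books are drama.
P = 9/17 × 8/16 = 72/272 = 9/34.

9/34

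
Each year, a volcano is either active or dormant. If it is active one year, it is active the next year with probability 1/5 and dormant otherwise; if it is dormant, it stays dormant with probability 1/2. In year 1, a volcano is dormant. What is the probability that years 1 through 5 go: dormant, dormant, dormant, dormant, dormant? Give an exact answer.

1/16

Year 1 is given. For each transition, use the conditional probability from the current state:
P(dormant | dormant) = 1/2; P(dormant | dormant) = 1/2; P(dormant | dormant) = 1/2; P(dormant | dormant) = 1/2.
P = 1/2 × 1/2 × 1/2 × 1/2 = 1/16.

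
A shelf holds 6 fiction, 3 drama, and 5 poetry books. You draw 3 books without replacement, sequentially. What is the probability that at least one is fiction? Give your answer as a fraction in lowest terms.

P(no fiction) = 8/14 × 7/13 × 6/12 = 336/2184 = 2/13.
P(at least one) = 1 − 2/13 = 11/13.

11/13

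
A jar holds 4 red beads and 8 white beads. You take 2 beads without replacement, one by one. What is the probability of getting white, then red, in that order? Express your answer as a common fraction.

8/33

Chain rule:
P = 8/12 × 4/11 = 32/132 = 8/33.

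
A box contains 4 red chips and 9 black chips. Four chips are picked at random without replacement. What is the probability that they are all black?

126/715

P = 9/13 × 8/12 × 7/11 × 6/10 = 3024/17160 = 126/715.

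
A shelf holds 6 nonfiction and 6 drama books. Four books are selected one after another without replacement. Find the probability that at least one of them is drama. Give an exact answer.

32/33

P(no drama) = 6/12 × 5/11 × 4/10 × 3/9 = 360/11880 = 1/33.
P(at least one) = 1 − 1/33 = 32/33.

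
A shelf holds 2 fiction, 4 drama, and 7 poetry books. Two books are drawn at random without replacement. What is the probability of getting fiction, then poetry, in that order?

7/78

Multiply the probability of each draw given the previous ones:
P = 2/13 × 7/12 = 14/156 = 7/78.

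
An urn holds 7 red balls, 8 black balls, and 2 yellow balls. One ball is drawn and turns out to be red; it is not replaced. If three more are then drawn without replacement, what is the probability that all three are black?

With the first ball removed, 8 black remain out of 16.
P = 8/16 × 7/15 × 6/14 = 336/3360 = 1/10.

1/10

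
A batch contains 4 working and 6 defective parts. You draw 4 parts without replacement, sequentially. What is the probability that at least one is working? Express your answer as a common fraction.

13/14

P(no working) = 6/10 × 5/9 × 4/8 × 3/7 = 360/5040 = 1/14.
P(at least one) = 1 − 1/14 = 13/14.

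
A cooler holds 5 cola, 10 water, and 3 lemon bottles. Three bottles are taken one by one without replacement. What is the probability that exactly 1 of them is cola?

One ordering (cola drawn first) has probability 5/18 × 13/17 × 12/16 = 780/4896 = 65/408.
There are C(3,1) = 3 such orderings, each equally likely, so P = 3 × 65/408 = 65/136.

65/136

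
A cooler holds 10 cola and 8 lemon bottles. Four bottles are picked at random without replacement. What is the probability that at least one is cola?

299/306

P(no cola) = 8/18 × 7/17 × 6/16 × 5/15 = 1680/73440 = 7/306.
P(at least one) = 1 − 7/306 = 299/306.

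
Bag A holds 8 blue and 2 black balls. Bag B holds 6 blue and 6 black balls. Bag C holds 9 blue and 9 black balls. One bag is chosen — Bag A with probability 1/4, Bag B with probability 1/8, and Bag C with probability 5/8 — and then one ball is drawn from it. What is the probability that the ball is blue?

From Bag A: P(blue) = 8/10.
From Bag B: P(blue) = 6/12.
From Bag C: P(blue) = 9/18.
Total probability = (1/4)(8/10) + (1/8)(6/12) + (5/8)(9/18) = 23/40.

23/40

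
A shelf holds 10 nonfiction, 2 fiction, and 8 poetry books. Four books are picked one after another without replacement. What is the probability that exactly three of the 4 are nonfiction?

80/323

One ordering (nonfiction drawn first) has probability 10/20 × 9/19 × 8/18 × 10/17 = 7200/116280 = 20/323.
There are C(4,3) = 4 such orderings, each equally likely, so P = 4 × 20/323 = 80/323.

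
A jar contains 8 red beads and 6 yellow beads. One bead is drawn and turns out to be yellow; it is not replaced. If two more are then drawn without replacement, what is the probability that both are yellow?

After the first draw, 5 of the remaining 13 beads are yellow.
P = 5/13 × 4/12 = 20/156 = 5/39.

5/39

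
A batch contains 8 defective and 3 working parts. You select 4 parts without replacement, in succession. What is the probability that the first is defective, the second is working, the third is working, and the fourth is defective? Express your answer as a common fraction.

Multiply the probability of each draw given the previous ones:
P = 8/11 × 3/10 × 2/9 × 7/8 = 336/7920 = 7/165.

7/165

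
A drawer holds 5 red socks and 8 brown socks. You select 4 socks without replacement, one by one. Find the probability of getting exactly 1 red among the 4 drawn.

One ordering (red drawn first) has probability 5/13 × 8/12 × 7/11 × 6/10 = 1680/17160 = 14/143.
There are C(4,1) = 4 such orderings, each equally likely, so P = 4 × 14/143 = 56/143.

56/143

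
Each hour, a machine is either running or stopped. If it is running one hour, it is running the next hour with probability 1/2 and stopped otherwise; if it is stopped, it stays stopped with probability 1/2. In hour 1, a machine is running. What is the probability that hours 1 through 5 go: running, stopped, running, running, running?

1/16

Hour 1 is given. For each transition, use the conditional probability from the current state:
P(stopped | running) = 1/2; P(running | stopped) = 1/2; P(running | running) = 1/2; P(running | running) = 1/2.
P = 1/2 × 1/2 × 1/2 × 1/2 = 1/16.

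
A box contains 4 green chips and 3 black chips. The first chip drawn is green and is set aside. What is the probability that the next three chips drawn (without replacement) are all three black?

1/20

With the first chip removed, 3 black remain out of 6.
P = 3/6 × 2/5 × 1/4 = 6/120 = 1/20.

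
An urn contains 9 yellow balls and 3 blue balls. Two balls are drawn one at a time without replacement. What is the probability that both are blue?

1/22

P = 3/12 × 2/11 = 6/132 = 1/22.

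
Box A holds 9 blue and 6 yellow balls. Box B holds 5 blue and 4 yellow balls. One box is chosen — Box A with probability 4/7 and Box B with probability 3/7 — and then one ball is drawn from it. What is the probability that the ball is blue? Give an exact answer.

61/105

From Box A: P(blue) = 9/15.
From Box B: P(blue) = 5/9.
Total probability = (4/7)(9/15) + (3/7)(5/9) = 61/105.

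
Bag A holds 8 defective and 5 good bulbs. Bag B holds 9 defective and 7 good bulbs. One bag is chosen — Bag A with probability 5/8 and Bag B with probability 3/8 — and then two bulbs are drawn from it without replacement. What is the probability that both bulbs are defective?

From Bag A: P(both defective) = (8/13)(7/12) = 14/39.
From Bag B: P(both defective) = (9/16)(8/15) = 3/10.
Total probability = (5/8)(14/39) + (3/8)(3/10) = 1051/3120.

1051/3120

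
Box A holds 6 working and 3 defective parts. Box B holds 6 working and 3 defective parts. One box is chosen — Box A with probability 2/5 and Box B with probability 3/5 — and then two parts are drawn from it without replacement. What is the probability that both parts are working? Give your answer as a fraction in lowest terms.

5/12

From Box A: P(both working) = (6/9)(5/8) = 5/12.
From Box B: P(both working) = (6/9)(5/8) = 5/12.
Total probability = (2/5)(5/12) + (3/5)(5/12) = 5/12.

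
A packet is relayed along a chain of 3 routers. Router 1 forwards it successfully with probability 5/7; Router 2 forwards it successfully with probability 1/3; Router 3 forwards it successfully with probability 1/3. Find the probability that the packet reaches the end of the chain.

The events are sequential, so multiply the conditional probabilities:
P = 5/7 × 1/3 × 1/3 = 5/63.

5/63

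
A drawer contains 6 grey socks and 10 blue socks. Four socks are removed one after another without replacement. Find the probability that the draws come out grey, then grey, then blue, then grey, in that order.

Chain rule:
P = 6/16 × 5/15 × 10/14 × 4/13 = 1200/43680 = 5/182.

5/182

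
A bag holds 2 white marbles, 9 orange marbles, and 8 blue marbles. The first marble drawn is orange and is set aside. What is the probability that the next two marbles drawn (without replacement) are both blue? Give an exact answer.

28/153

With the first marble removed, 8 blue remain out of 18.
P = 8/18 × 7/17 = 56/306 = 28/153.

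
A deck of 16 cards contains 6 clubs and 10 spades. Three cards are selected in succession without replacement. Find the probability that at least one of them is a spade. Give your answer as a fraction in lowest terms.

P(no spades) = 6/16 × 5/15 × 4/14 = 120/3360 = 1/28.
P(at least one) = 1 − 1/28 = 27/28.

27/28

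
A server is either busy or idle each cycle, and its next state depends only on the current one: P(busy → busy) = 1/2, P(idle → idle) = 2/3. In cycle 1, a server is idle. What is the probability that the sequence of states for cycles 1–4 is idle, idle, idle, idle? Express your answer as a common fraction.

8/27

Cycle 1 is given. For each transition, use the conditional probability from the current state:
P(idle | idle) = 2/3; P(idle | idle) = 2/3; P(idle | idle) = 2/3.
P = 2/3 × 2/3 × 2/3 = 8/27.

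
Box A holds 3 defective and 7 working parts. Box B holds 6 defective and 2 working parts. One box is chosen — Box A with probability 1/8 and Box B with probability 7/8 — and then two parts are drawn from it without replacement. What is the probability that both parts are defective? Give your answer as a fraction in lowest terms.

From Box A: P(both defective) = (3/10)(2/9) = 1/15.
From Box B: P(both defective) = (6/8)(5/7) = 15/28.
Total probability = (1/8)(1/15) + (7/8)(15/28) = 229/480.

229/480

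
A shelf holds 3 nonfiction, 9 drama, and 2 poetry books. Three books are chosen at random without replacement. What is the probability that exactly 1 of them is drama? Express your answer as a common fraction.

45/182

One ordering (drama drawn first) has probability 9/14 × 5/13 × 4/12 = 180/2184 = 15/182.
There are C(3,1) = 3 such orderings, each equally likely, so P = 3 × 15/182 = 45/182.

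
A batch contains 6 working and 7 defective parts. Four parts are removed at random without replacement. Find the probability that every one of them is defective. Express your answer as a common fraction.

7/143

P = 7/13 × 6/12 × 5/11 × 4/10 = 840/17160 = 7/143.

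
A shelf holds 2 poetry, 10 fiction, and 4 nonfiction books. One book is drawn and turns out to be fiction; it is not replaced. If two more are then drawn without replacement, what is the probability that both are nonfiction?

After the first draw, 4 of the remaining 15 books are nonfiction.
P = 4/15 × 3/14 = 12/210 = 2/35.

2/35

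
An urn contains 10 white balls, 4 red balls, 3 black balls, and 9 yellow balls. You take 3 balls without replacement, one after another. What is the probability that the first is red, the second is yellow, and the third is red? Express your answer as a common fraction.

Multiply the probability of each draw given the previous ones:
P = 4/26 × 9/25 × 3/24 = 108/15600 = 9/1300.

9/1300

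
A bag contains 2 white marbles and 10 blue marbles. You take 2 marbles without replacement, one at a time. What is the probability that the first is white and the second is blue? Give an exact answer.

5/33

Multiply the probability of each draw given the previous ones:
P = 2/12 × 10/11 = 20/132 = 5/33.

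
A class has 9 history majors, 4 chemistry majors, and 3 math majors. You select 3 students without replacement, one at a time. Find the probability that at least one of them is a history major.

15/16

P(no history majors) = 7/16 × 6/15 × 5/14 = 210/3360 = 1/16.
P(at least one) = 1 − 1/16 = 15/16.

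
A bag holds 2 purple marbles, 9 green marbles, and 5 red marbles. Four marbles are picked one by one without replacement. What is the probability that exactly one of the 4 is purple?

2/5

One ordering (purple drawn first) has probability 2/16 × 14/15 × 13/14 × 12/13 = 4368/43680 = 1/10.
There are C(4,1) = 4 such orderings, each equally likely, so P = 4 × 1/10 = 2/5.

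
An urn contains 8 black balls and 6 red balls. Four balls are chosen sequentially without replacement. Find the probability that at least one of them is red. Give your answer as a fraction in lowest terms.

133/143

P(no red) = 8/14 × 7/13 × 6/12 × 5/11 = 1680/24024 = 10/143.
P(at least one) = 1 − 10/143 = 133/143.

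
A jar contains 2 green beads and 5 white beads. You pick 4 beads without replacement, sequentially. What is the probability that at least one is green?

P(no green) = 5/7 × 4/6 × 3/5 × 2/4 = 120/840 = 1/7.
P(at least one) = 1 − 1/7 = 6/7.

6/7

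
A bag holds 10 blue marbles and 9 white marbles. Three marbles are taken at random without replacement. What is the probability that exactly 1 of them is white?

135/323

One ordering (white drawn first) has probability 9/19 × 10/18 × 9/17 = 810/5814 = 45/323.
There are C(3,1) = 3 such orderings, each equally likely, so P = 3 × 45/323 = 135/323.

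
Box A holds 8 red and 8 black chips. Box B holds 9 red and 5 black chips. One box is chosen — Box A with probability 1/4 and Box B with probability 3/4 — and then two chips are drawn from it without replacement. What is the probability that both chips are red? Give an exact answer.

From Box A: P(both red) = (8/16)(7/15) = 7/30.
From Box B: P(both red) = (9/14)(8/13) = 36/91.
Total probability = (1/4)(7/30) + (3/4)(36/91) = 3877/10920.

3877/10920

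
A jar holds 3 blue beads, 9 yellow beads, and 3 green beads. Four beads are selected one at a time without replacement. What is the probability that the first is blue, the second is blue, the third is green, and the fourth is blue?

1/1820

Multiply the probability of each draw given the previous ones:
P = 3/15 × 2/14 × 3/13 × 1/12 = 18/32760 = 1/1820.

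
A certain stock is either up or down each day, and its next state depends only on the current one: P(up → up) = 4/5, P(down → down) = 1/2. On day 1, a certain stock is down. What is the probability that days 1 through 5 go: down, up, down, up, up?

Day 1 is given. For each transition, use the conditional probability from the current state:
P(up | down) = 1/2; P(down | up) = 1/5; P(up | down) = 1/2; P(up | up) = 4/5.
P = 1/2 × 1/5 × 1/2 × 4/5 = 4/100 = 1/25.

1/25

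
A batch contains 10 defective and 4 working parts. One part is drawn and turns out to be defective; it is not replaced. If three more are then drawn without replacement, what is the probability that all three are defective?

42/143

After the first draw, 9 of the remaining 13 parts are defective.
P = 9/13 × 8/12 × 7/11 = 504/1716 = 42/143.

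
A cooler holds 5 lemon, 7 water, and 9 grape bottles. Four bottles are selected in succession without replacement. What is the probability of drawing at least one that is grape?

P(no grape) = 12/21 × 11/20 × 10/19 × 9/18 = 11880/143640 = 11/133.
P(at least one) = 1 − 11/133 = 122/133.

122/133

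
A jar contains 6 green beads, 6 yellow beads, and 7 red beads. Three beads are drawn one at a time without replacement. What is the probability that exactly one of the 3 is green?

One ordering (green drawn first) has probability 6/19 × 13/18 × 12/17 = 936/5814 = 52/323.
There are C(3,1) = 3 such orderings, each equally likely, so P = 3 × 52/323 = 156/323.

156/323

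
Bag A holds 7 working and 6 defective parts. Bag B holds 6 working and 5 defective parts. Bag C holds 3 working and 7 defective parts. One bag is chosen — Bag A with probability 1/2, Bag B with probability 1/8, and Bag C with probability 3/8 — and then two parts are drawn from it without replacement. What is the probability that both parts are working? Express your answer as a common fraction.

277/1430

From Bag A: P(both working) = (7/13)(6/12) = 7/26.
From Bag B: P(both working) = (6/11)(5/10) = 3/11.
From Bag C: P(both working) = (3/10)(2/9) = 1/15.
Total probability = (1/2)(7/26) + (1/8)(3/11) + (3/8)(1/15) = 277/1430.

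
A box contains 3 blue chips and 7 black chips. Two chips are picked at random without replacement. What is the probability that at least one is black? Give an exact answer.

P(no black) = 3/10 × 2/9 = 6/90 = 1/15.
P(at least one) = 1 − 1/15 = 14/15.

14/15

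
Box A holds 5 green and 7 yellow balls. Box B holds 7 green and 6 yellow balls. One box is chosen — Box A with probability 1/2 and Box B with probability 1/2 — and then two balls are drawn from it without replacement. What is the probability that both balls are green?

361/1716

From Box A: P(both green) = (5/12)(4/11) = 5/33.
From Box B: P(both green) = (7/13)(6/12) = 7/26.
Total probability = (1/2)(5/33) + (1/2)(7/26) = 361/1716.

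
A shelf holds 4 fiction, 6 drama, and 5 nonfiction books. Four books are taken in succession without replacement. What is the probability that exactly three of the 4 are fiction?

One ordering (fiction drawn first) has probability 4/15 × 3/14 × 2/13 × 11/12 = 264/32760 = 11/1365.
There are C(4,3) = 4 such orderings, each equally likely, so P = 4 × 11/1365 = 44/1365.

44/1365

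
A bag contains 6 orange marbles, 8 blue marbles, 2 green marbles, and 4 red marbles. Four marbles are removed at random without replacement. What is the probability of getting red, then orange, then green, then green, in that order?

2/4845

Chain rule:
P = 4/20 × 6/19 × 2/18 × 1/17 = 48/116280 = 2/4845.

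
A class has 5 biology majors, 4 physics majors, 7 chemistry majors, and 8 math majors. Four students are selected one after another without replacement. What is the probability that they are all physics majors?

P(all physics majors) = 4/24 × 3/23 × 2/22 × 1/21 = 24/255024 = 1/10626.

1/10626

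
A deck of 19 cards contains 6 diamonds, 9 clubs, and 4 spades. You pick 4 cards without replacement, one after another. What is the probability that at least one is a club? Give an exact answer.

P(no clubs) = 10/19 × 9/18 × 8/17 × 7/16 = 5040/93024 = 35/646.
P(at least one) = 1 − 35/646 = 611/646.

611/646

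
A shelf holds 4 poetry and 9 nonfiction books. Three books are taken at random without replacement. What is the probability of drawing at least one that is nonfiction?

141/143

P(no nonfiction) = 4/13 × 3/12 × 2/11 = 24/1716 = 2/143.
P(at least one) = 1 − 2/143 = 141/143.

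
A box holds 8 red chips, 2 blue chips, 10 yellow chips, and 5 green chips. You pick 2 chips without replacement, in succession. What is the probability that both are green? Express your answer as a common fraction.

1/30

P(all green) = 5/25 × 4/24 = 20/600 = 1/30.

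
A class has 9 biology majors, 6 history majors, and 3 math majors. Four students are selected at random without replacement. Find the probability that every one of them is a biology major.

7/170

P(all biology majors) = 9/18 × 8/17 × 7/16 × 6/15 = 3024/73440 = 7/170.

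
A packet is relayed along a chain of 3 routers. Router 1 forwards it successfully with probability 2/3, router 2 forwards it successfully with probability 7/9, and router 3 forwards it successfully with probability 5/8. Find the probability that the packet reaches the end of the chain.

35/108

The events are sequential, so multiply the conditional probabilities:
P = 2/3 × 7/9 × 5/8 = 70/216 = 35/108.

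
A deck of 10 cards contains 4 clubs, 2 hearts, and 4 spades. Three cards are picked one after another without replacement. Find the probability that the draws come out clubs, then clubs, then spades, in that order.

Each draw changes the counts, so multiply the conditional probabilities along the sequence:
P = 4/10 × 3/9 × 4/8 = 48/720 = 1/15.

1/15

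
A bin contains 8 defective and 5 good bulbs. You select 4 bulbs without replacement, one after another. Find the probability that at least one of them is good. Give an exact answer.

P(no good) = 8/13 × 7/12 × 6/11 × 5/10 = 1680/17160 = 14/143.
P(at least one) = 1 − 14/143 = 129/143.

129/143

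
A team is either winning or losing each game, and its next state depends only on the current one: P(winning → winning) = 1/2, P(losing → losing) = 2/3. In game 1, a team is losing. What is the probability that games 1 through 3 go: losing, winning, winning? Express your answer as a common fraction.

1/6

Game 1 is given. For each transition, use the conditional probability from the current state:
P(winning | losing) = 1/3; P(winning | winning) = 1/2.
P = 1/3 × 1/2 = 1/6.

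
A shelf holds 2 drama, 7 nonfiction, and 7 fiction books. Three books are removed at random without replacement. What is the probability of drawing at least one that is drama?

7/20

P(no drama) = 14/16 × 13/15 × 12/14 = 2184/3360 = 13/20.
P(at least one) = 1 − 13/20 = 7/20.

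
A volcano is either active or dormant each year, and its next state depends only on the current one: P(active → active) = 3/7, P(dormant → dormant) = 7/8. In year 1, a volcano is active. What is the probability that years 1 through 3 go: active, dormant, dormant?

1/2

Year 1 is given. For each transition, use the conditional probability from the current state:
P(dormant | active) = 4/7; P(dormant | dormant) = 7/8.
P = 4/7 × 7/8 = 28/56 = 1/2.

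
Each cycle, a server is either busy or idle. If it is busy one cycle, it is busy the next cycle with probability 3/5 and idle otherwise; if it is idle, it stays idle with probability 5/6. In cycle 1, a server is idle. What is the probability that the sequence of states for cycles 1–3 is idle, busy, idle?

Cycle 1 is given. For each transition, use the conditional probability from the current state:
P(busy | idle) = 1/6; P(idle | busy) = 2/5.
P = 1/6 × 2/5 = 2/30 = 1/15.

1/15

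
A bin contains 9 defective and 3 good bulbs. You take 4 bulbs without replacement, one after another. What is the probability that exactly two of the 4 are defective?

12/55

One ordering (defective drawn first) has probability 9/12 × 8/11 × 3/10 × 2/9 = 432/11880 = 2/55.
There are C(4,2) = 6 such orderings, each equally likely, so P = 6 × 2/55 = 12/55.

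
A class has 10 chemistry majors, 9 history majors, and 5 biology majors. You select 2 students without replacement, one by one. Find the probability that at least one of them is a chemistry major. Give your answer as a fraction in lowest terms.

185/276

P(no chemistry majors) = 14/24 × 13/23 = 182/552 = 91/276.
P(at least one) = 1 − 91/276 = 185/276.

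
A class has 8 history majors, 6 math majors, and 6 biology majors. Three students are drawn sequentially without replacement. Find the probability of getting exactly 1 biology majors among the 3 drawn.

One ordering (a biology major drawn first) has probability 6/20 × 14/19 × 13/18 = 1092/6840 = 91/570.
There are C(3,1) = 3 such orderings, each equally likely, so P = 3 × 91/570 = 91/190.

91/190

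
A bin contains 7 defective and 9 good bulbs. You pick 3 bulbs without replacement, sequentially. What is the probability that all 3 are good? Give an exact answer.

3/20

P(every draw is good) = 9/16 × 8/15 × 7/14 = 504/3360 = 3/20.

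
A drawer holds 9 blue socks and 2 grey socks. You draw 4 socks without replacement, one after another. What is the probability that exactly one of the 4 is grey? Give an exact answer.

One ordering (grey drawn first) has probability 2/11 × 9/10 × 8/9 × 7/8 = 1008/7920 = 7/55.
There are C(4,1) = 4 such orderings, each equally likely, so P = 4 × 7/55 = 28/55.

28/55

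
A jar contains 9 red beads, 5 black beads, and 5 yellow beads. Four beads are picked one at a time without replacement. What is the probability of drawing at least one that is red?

P(no red) = 10/19 × 9/18 × 8/17 × 7/16 = 5040/93024 = 35/646.
P(at least one) = 1 − 35/646 = 611/646.

611/646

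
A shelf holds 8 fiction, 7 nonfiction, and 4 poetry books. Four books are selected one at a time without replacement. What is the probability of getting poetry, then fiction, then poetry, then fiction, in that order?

Each draw changes the counts, so multiply the conditional probabilities along the sequence:
P = 4/19 × 8/18 × 3/17 × 7/16 = 672/93024 = 7/969.

7/969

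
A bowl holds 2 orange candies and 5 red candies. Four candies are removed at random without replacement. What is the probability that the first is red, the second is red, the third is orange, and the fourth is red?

Chain rule:
P = 5/7 × 4/6 × 2/5 × 3/4 = 120/840 = 1/7.

1/7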